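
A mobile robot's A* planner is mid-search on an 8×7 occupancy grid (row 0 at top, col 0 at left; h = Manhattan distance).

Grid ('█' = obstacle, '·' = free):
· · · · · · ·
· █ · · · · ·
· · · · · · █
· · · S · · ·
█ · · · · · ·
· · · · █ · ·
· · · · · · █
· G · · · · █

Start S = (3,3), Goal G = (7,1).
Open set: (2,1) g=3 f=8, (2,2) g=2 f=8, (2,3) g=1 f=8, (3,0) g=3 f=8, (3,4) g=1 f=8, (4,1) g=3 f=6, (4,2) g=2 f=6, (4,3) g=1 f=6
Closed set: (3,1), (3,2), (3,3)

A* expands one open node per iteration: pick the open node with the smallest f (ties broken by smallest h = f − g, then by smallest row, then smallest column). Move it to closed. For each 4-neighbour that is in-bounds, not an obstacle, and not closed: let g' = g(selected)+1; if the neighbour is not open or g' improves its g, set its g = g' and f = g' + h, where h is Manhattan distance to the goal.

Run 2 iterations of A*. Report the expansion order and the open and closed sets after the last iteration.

step 1: expand (4,1) (f=6, h=3) → closed; open now [(2,1) g=3 f=8, (2,2) g=2 f=8, (2,3) g=1 f=8, (3,0) g=3 f=8, (3,4) g=1 f=8, (4,2) g=2 f=6, (4,3) g=1 f=6, (5,1) g=4 f=6]
step 2: expand (5,1) (f=6, h=2) → closed; open now [(2,1) g=3 f=8, (2,2) g=2 f=8, (2,3) g=1 f=8, (3,0) g=3 f=8, (3,4) g=1 f=8, (4,2) g=2 f=6, (4,3) g=1 f=6, (5,0) g=5 f=8, (5,2) g=5 f=8, (6,1) g=5 f=6]

order=[(4,1) → (5,1)]; open=[(2,1) g=3 f=8, (2,2) g=2 f=8, (2,3) g=1 f=8, (3,0) g=3 f=8, (3,4) g=1 f=8, (4,2) g=2 f=6, (4,3) g=1 f=6, (5,0) g=5 f=8, (5,2) g=5 f=8, (6,1) g=5 f=6]; closed=[(3,1), (3,2), (3,3), (4,1), (5,1)]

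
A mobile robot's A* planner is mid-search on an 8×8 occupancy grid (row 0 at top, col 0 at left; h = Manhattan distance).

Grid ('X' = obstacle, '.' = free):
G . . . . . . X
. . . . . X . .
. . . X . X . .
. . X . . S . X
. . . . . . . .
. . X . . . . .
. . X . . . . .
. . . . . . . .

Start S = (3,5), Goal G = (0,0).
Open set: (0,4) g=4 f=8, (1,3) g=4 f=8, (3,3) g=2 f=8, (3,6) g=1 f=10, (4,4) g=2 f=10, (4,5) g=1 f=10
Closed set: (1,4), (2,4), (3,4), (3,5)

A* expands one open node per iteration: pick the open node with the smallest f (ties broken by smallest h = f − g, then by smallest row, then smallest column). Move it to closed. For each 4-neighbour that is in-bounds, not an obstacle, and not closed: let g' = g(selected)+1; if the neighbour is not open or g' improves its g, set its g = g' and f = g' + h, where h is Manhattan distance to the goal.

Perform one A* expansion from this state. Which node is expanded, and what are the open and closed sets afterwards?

expanded=(0,4); open=[(0,3) g=5 f=8, (0,5) g=5 f=10, (1,3) g=4 f=8, (3,3) g=2 f=8, (3,6) g=1 f=10, (4,4) g=2 f=10, (4,5) g=1 f=10]; closed=[(0,4), (1,4), (2,4), (3,4), (3,5)]

step 1: expand (0,4) (f=8, h=4) → closed; open now [(0,3) g=5 f=8, (0,5) g=5 f=10, (1,3) g=4 f=8, (3,3) g=2 f=8, (3,6) g=1 f=10, (4,4) g=2 f=10, (4,5) g=1 f=10]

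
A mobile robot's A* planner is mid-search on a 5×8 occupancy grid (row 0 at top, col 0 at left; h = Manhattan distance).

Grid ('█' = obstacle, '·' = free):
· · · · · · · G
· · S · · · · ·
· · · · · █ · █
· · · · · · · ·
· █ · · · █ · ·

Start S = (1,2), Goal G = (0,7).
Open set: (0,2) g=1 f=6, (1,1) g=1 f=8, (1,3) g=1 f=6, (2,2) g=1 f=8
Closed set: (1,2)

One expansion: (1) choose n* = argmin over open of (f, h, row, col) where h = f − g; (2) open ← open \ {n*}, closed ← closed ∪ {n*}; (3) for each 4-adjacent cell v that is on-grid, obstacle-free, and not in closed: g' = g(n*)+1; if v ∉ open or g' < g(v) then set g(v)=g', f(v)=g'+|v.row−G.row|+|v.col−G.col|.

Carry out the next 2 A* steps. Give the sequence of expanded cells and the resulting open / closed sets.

step 1: expand (0,2) (f=6, h=5) → closed; open now [(0,1) g=2 f=8, (0,3) g=2 f=6, (1,1) g=1 f=8, (1,3) g=1 f=6, (2,2) g=1 f=8]
step 2: expand (0,3) (f=6, h=4) → closed; open now [(0,1) g=2 f=8, (0,4) g=3 f=6, (1,1) g=1 f=8, (1,3) g=1 f=6, (2,2) g=1 f=8]

order=[(0,2) → (0,3)]; open=[(0,1) g=2 f=8, (0,4) g=3 f=6, (1,1) g=1 f=8, (1,3) g=1 f=6, (2,2) g=1 f=8]; closed=[(0,2), (0,3), (1,2)]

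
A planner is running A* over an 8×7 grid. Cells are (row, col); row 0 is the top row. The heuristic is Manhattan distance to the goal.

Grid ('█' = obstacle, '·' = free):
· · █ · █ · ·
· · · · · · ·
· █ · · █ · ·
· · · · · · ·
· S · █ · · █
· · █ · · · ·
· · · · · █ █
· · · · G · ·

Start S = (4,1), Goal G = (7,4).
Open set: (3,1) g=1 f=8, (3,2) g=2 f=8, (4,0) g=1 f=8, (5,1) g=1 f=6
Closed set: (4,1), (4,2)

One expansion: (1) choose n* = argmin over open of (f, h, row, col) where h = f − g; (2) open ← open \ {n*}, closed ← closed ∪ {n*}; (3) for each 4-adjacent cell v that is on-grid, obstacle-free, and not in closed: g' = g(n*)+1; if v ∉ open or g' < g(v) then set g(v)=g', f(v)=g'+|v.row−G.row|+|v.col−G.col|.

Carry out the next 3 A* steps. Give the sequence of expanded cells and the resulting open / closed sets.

order=[(5,1) → (6,1) → (6,2)]; open=[(3,1) g=1 f=8, (3,2) g=2 f=8, (4,0) g=1 f=8, (5,0) g=2 f=8, (6,0) g=3 f=8, (6,3) g=4 f=6, (7,1) g=3 f=6, (7,2) g=4 f=6]; closed=[(4,1), (4,2), (5,1), (6,1), (6,2)]

step 1: expand (5,1) (f=6, h=5) → closed; open now [(3,1) g=1 f=8, (3,2) g=2 f=8, (4,0) g=1 f=8, (5,0) g=2 f=8, (6,1) g=2 f=6]
step 2: expand (6,1) (f=6, h=4) → closed; open now [(3,1) g=1 f=8, (3,2) g=2 f=8, (4,0) g=1 f=8, (5,0) g=2 f=8, (6,0) g=3 f=8, (6,2) g=3 f=6, (7,1) g=3 f=6]
step 3: expand (6,2) (f=6, h=3) → closed; open now [(3,1) g=1 f=8, (3,2) g=2 f=8, (4,0) g=1 f=8, (5,0) g=2 f=8, (6,0) g=3 f=8, (6,3) g=4 f=6, (7,1) g=3 f=6, (7,2) g=4 f=6]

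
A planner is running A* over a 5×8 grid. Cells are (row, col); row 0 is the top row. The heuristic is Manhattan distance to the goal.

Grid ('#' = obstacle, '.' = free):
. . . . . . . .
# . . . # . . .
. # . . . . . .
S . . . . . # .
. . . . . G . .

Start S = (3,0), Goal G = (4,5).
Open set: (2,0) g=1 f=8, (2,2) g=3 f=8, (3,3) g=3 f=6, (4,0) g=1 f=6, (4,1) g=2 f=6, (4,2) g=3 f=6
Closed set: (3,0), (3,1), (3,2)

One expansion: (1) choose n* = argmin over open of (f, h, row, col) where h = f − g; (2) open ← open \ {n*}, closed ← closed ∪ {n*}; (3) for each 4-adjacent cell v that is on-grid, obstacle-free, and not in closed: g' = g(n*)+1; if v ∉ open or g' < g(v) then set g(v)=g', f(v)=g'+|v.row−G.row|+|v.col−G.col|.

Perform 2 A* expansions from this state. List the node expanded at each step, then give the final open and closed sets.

order=[(3,3) → (3,4)]; open=[(2,0) g=1 f=8, (2,2) g=3 f=8, (2,3) g=4 f=8, (2,4) g=5 f=8, (3,5) g=5 f=6, (4,0) g=1 f=6, (4,1) g=2 f=6, (4,2) g=3 f=6, (4,3) g=4 f=6, (4,4) g=5 f=6]; closed=[(3,0), (3,1), (3,2), (3,3), (3,4)]

step 1: expand (3,3) (f=6, h=3) → closed; open now [(2,0) g=1 f=8, (2,2) g=3 f=8, (2,3) g=4 f=8, (3,4) g=4 f=6, (4,0) g=1 f=6, (4,1) g=2 f=6, (4,2) g=3 f=6, (4,3) g=4 f=6]
step 2: expand (3,4) (f=6, h=2) → closed; open now [(2,0) g=1 f=8, (2,2) g=3 f=8, (2,3) g=4 f=8, (2,4) g=5 f=8, (3,5) g=5 f=6, (4,0) g=1 f=6, (4,1) g=2 f=6, (4,2) g=3 f=6, (4,3) g=4 f=6, (4,4) g=5 f=6]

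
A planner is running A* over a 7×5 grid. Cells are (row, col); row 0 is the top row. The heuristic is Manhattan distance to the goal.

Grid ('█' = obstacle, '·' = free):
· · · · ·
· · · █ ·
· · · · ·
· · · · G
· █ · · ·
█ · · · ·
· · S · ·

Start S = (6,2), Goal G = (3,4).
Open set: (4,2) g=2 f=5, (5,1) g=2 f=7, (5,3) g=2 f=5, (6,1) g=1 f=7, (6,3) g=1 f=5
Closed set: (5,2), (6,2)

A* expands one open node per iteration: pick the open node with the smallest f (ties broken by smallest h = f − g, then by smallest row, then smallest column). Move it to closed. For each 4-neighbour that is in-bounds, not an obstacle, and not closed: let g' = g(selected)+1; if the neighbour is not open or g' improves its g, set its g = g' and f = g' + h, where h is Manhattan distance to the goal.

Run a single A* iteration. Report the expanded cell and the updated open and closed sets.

step 1: expand (4,2) (f=5, h=3) → closed; open now [(3,2) g=3 f=5, (4,3) g=3 f=5, (5,1) g=2 f=7, (5,3) g=2 f=5, (6,1) g=1 f=7, (6,3) g=1 f=5]

expanded=(4,2); open=[(3,2) g=3 f=5, (4,3) g=3 f=5, (5,1) g=2 f=7, (5,3) g=2 f=5, (6,1) g=1 f=7, (6,3) g=1 f=5]; closed=[(4,2), (5,2), (6,2)]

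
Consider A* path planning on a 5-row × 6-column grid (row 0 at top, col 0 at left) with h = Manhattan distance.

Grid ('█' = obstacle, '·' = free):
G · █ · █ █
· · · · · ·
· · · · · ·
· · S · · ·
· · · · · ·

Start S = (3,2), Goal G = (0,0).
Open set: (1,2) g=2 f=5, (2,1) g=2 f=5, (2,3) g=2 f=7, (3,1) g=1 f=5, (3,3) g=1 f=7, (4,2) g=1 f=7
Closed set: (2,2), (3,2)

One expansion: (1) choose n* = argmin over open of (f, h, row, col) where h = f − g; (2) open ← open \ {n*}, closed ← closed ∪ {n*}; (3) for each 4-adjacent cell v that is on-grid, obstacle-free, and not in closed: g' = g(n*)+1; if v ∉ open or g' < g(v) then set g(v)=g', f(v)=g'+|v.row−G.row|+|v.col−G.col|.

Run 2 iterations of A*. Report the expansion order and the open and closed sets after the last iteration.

order=[(1,2) → (1,1)]; open=[(0,1) g=4 f=5, (1,0) g=4 f=5, (1,3) g=3 f=7, (2,1) g=2 f=5, (2,3) g=2 f=7, (3,1) g=1 f=5, (3,3) g=1 f=7, (4,2) g=1 f=7]; closed=[(1,1), (1,2), (2,2), (3,2)]

step 1: expand (1,2) (f=5, h=3) → closed; open now [(1,1) g=3 f=5, (1,3) g=3 f=7, (2,1) g=2 f=5, (2,3) g=2 f=7, (3,1) g=1 f=5, (3,3) g=1 f=7, (4,2) g=1 f=7]
step 2: expand (1,1) (f=5, h=2) → closed; open now [(0,1) g=4 f=5, (1,0) g=4 f=5, (1,3) g=3 f=7, (2,1) g=2 f=5, (2,3) g=2 f=7, (3,1) g=1 f=5, (3,3) g=1 f=7, (4,2) g=1 f=7]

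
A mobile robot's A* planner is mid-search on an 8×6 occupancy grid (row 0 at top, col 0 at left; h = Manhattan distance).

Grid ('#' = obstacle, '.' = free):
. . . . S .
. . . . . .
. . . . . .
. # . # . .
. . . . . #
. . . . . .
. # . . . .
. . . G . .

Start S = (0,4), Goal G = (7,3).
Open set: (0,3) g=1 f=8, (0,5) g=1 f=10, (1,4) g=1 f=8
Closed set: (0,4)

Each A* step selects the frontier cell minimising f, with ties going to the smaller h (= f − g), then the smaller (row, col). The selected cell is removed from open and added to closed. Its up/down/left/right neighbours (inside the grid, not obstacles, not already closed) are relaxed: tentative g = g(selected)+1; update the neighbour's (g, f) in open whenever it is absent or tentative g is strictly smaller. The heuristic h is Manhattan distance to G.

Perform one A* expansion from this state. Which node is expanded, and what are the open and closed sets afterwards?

step 1: expand (0,3) (f=8, h=7) → closed; open now [(0,2) g=2 f=10, (0,5) g=1 f=10, (1,3) g=2 f=8, (1,4) g=1 f=8]

expanded=(0,3); open=[(0,2) g=2 f=10, (0,5) g=1 f=10, (1,3) g=2 f=8, (1,4) g=1 f=8]; closed=[(0,3), (0,4)]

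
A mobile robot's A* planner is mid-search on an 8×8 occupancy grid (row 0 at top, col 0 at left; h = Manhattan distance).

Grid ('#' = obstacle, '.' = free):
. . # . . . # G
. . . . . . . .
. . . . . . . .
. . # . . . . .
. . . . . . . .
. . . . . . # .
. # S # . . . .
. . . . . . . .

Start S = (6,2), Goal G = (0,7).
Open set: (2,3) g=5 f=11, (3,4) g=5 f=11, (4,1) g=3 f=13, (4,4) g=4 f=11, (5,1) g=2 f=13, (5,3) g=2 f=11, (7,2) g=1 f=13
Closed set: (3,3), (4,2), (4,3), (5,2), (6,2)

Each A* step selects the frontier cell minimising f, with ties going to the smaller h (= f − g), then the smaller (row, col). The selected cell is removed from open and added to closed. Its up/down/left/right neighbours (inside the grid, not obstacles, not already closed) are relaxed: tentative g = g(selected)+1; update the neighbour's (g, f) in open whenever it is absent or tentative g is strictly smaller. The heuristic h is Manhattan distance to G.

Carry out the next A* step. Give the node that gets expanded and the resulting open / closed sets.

step 1: expand (2,3) (f=11, h=6) → closed; open now [(1,3) g=6 f=11, (2,2) g=6 f=13, (2,4) g=6 f=11, (3,4) g=5 f=11, (4,1) g=3 f=13, (4,4) g=4 f=11, (5,1) g=2 f=13, (5,3) g=2 f=11, (7,2) g=1 f=13]

expanded=(2,3); open=[(1,3) g=6 f=11, (2,2) g=6 f=13, (2,4) g=6 f=11, (3,4) g=5 f=11, (4,1) g=3 f=13, (4,4) g=4 f=11, (5,1) g=2 f=13, (5,3) g=2 f=11, (7,2) g=1 f=13]; closed=[(2,3), (3,3), (4,2), (4,3), (5,2), (6,2)]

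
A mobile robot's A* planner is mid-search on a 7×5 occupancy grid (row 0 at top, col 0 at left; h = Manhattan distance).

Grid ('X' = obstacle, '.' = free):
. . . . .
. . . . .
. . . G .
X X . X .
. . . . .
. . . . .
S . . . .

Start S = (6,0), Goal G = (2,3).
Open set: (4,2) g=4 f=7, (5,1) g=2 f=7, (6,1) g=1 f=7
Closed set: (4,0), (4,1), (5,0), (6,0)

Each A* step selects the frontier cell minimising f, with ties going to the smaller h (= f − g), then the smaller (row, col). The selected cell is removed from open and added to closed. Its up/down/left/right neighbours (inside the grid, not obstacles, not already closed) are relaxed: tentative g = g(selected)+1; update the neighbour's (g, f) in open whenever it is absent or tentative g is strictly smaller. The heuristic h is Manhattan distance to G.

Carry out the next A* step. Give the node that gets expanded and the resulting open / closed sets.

expanded=(4,2); open=[(3,2) g=5 f=7, (4,3) g=5 f=7, (5,1) g=2 f=7, (5,2) g=5 f=9, (6,1) g=1 f=7]; closed=[(4,0), (4,1), (4,2), (5,0), (6,0)]

step 1: expand (4,2) (f=7, h=3) → closed; open now [(3,2) g=5 f=7, (4,3) g=5 f=7, (5,1) g=2 f=7, (5,2) g=5 f=9, (6,1) g=1 f=7]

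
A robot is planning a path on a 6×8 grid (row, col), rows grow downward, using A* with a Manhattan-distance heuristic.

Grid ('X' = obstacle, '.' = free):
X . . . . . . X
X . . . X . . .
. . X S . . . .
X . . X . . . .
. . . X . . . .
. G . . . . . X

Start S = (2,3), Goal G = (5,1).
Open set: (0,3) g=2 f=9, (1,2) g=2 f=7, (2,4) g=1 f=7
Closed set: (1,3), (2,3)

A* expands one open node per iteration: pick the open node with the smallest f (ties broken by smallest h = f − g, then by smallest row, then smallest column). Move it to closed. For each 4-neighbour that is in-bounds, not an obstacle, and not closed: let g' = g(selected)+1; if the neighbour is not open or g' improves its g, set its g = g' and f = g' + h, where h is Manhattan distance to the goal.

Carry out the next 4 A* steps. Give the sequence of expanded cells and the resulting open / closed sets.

order=[(1,2) → (1,1) → (2,1) → (3,1)]; open=[(0,1) g=4 f=9, (0,2) g=3 f=9, (0,3) g=2 f=9, (2,0) g=5 f=9, (2,4) g=1 f=7, (3,2) g=6 f=9, (4,1) g=6 f=7]; closed=[(1,1), (1,2), (1,3), (2,1), (2,3), (3,1)]

step 1: expand (1,2) (f=7, h=5) → closed; open now [(0,2) g=3 f=9, (0,3) g=2 f=9, (1,1) g=3 f=7, (2,4) g=1 f=7]
step 2: expand (1,1) (f=7, h=4) → closed; open now [(0,1) g=4 f=9, (0,2) g=3 f=9, (0,3) g=2 f=9, (2,1) g=4 f=7, (2,4) g=1 f=7]
step 3: expand (2,1) (f=7, h=3) → closed; open now [(0,1) g=4 f=9, (0,2) g=3 f=9, (0,3) g=2 f=9, (2,0) g=5 f=9, (2,4) g=1 f=7, (3,1) g=5 f=7]
step 4: expand (3,1) (f=7, h=2) → closed; open now [(0,1) g=4 f=9, (0,2) g=3 f=9, (0,3) g=2 f=9, (2,0) g=5 f=9, (2,4) g=1 f=7, (3,2) g=6 f=9, (4,1) g=6 f=7]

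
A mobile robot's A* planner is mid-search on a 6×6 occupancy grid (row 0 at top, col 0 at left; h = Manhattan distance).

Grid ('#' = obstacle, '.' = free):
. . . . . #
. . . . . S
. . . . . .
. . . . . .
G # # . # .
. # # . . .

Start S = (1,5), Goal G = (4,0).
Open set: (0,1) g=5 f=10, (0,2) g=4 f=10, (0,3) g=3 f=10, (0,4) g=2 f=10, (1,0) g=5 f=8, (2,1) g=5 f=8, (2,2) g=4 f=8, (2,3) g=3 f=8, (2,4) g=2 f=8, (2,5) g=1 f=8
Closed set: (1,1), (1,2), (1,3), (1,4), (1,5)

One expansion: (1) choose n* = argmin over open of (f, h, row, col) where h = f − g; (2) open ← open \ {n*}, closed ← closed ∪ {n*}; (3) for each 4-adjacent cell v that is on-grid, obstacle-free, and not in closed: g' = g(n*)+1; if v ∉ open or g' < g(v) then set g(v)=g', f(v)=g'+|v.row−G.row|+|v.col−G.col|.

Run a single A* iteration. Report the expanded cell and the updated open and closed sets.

expanded=(1,0); open=[(0,0) g=6 f=10, (0,1) g=5 f=10, (0,2) g=4 f=10, (0,3) g=3 f=10, (0,4) g=2 f=10, (2,0) g=6 f=8, (2,1) g=5 f=8, (2,2) g=4 f=8, (2,3) g=3 f=8, (2,4) g=2 f=8, (2,5) g=1 f=8]; closed=[(1,0), (1,1), (1,2), (1,3), (1,4), (1,5)]

step 1: expand (1,0) (f=8, h=3) → closed; open now [(0,0) g=6 f=10, (0,1) g=5 f=10, (0,2) g=4 f=10, (0,3) g=3 f=10, (0,4) g=2 f=10, (2,0) g=6 f=8, (2,1) g=5 f=8, (2,2) g=4 f=8, (2,3) g=3 f=8, (2,4) g=2 f=8, (2,5) g=1 f=8]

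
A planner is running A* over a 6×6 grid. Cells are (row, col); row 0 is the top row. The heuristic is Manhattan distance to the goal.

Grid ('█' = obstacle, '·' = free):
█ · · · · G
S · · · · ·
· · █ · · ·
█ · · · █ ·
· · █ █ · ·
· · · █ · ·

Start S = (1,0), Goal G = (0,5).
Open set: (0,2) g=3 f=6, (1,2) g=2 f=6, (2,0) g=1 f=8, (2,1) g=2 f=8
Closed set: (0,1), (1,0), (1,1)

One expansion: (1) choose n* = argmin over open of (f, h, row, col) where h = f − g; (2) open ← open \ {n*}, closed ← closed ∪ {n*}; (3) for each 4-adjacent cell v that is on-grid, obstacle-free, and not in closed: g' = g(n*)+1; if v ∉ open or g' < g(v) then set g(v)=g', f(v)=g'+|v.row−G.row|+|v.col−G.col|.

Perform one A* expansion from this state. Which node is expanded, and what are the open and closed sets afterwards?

step 1: expand (0,2) (f=6, h=3) → closed; open now [(0,3) g=4 f=6, (1,2) g=2 f=6, (2,0) g=1 f=8, (2,1) g=2 f=8]

expanded=(0,2); open=[(0,3) g=4 f=6, (1,2) g=2 f=6, (2,0) g=1 f=8, (2,1) g=2 f=8]; closed=[(0,1), (0,2), (1,0), (1,1)]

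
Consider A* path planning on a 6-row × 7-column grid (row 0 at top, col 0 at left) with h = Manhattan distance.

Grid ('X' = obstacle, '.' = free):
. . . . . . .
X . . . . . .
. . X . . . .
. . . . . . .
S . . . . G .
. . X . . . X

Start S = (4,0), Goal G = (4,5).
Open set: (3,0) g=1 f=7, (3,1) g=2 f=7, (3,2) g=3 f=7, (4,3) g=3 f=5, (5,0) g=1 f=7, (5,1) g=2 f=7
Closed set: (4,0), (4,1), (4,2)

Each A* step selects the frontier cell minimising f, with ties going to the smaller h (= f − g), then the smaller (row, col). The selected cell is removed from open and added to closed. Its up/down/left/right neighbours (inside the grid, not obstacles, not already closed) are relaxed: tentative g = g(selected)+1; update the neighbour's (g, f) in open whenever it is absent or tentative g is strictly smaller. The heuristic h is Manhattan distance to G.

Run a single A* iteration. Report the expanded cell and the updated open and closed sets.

expanded=(4,3); open=[(3,0) g=1 f=7, (3,1) g=2 f=7, (3,2) g=3 f=7, (3,3) g=4 f=7, (4,4) g=4 f=5, (5,0) g=1 f=7, (5,1) g=2 f=7, (5,3) g=4 f=7]; closed=[(4,0), (4,1), (4,2), (4,3)]

step 1: expand (4,3) (f=5, h=2) → closed; open now [(3,0) g=1 f=7, (3,1) g=2 f=7, (3,2) g=3 f=7, (3,3) g=4 f=7, (4,4) g=4 f=5, (5,0) g=1 f=7, (5,1) g=2 f=7, (5,3) g=4 f=7]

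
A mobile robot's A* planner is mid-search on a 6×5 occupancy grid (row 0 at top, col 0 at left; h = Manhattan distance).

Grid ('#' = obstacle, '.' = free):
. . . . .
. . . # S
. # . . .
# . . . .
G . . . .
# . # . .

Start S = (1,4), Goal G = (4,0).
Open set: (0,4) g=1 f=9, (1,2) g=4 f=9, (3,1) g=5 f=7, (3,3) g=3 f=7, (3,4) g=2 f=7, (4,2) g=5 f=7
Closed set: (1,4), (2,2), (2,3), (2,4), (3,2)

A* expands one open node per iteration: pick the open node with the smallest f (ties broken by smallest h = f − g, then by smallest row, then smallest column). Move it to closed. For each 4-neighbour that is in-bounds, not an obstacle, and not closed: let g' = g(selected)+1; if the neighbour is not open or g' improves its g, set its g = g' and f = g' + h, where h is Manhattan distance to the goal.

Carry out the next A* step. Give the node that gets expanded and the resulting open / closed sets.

step 1: expand (3,1) (f=7, h=2) → closed; open now [(0,4) g=1 f=9, (1,2) g=4 f=9, (3,3) g=3 f=7, (3,4) g=2 f=7, (4,1) g=6 f=7, (4,2) g=5 f=7]

expanded=(3,1); open=[(0,4) g=1 f=9, (1,2) g=4 f=9, (3,3) g=3 f=7, (3,4) g=2 f=7, (4,1) g=6 f=7, (4,2) g=5 f=7]; closed=[(1,4), (2,2), (2,3), (2,4), (3,1), (3,2)]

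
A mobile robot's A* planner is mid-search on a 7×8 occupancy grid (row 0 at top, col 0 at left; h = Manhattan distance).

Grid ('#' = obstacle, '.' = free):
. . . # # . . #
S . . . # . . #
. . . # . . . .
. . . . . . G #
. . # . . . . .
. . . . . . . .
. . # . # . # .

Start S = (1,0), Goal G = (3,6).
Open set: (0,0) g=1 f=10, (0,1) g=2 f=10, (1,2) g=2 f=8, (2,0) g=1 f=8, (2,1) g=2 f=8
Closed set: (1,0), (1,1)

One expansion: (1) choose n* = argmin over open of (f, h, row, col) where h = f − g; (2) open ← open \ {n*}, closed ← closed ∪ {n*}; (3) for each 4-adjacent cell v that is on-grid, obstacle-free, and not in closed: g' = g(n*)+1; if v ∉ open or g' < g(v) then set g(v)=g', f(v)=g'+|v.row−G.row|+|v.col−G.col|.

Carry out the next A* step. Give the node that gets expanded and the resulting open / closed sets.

step 1: expand (1,2) (f=8, h=6) → closed; open now [(0,0) g=1 f=10, (0,1) g=2 f=10, (0,2) g=3 f=10, (1,3) g=3 f=8, (2,0) g=1 f=8, (2,1) g=2 f=8, (2,2) g=3 f=8]

expanded=(1,2); open=[(0,0) g=1 f=10, (0,1) g=2 f=10, (0,2) g=3 f=10, (1,3) g=3 f=8, (2,0) g=1 f=8, (2,1) g=2 f=8, (2,2) g=3 f=8]; closed=[(1,0), (1,1), (1,2)]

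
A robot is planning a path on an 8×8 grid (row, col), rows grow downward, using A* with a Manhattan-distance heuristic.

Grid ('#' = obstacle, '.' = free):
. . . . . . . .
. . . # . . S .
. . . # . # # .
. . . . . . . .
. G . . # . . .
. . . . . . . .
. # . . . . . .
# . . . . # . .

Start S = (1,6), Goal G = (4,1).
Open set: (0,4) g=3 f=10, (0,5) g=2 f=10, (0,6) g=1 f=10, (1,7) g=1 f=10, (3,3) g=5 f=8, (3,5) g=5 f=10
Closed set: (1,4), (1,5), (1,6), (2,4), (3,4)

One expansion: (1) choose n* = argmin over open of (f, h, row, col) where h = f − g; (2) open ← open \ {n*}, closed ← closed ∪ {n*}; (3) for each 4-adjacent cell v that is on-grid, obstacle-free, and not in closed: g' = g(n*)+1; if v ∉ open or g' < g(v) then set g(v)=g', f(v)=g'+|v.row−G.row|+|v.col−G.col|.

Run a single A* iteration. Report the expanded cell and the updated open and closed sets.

step 1: expand (3,3) (f=8, h=3) → closed; open now [(0,4) g=3 f=10, (0,5) g=2 f=10, (0,6) g=1 f=10, (1,7) g=1 f=10, (3,2) g=6 f=8, (3,5) g=5 f=10, (4,3) g=6 f=8]

expanded=(3,3); open=[(0,4) g=3 f=10, (0,5) g=2 f=10, (0,6) g=1 f=10, (1,7) g=1 f=10, (3,2) g=6 f=8, (3,5) g=5 f=10, (4,3) g=6 f=8]; closed=[(1,4), (1,5), (1,6), (2,4), (3,3), (3,4)]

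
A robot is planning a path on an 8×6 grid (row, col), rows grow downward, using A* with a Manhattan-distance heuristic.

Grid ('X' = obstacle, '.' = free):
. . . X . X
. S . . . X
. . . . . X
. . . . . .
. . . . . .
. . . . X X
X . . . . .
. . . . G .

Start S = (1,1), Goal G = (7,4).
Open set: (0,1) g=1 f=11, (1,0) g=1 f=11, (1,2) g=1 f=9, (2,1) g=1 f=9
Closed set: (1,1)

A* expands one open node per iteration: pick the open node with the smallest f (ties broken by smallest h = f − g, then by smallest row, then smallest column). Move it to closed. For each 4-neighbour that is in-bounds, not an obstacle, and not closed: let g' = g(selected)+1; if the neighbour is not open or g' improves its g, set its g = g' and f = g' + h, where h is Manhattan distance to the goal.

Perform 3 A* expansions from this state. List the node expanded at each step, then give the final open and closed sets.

step 1: expand (1,2) (f=9, h=8) → closed; open now [(0,1) g=1 f=11, (0,2) g=2 f=11, (1,0) g=1 f=11, (1,3) g=2 f=9, (2,1) g=1 f=9, (2,2) g=2 f=9]
step 2: expand (1,3) (f=9, h=7) → closed; open now [(0,1) g=1 f=11, (0,2) g=2 f=11, (1,0) g=1 f=11, (1,4) g=3 f=9, (2,1) g=1 f=9, (2,2) g=2 f=9, (2,3) g=3 f=9]
step 3: expand (1,4) (f=9, h=6) → closed; open now [(0,1) g=1 f=11, (0,2) g=2 f=11, (0,4) g=4 f=11, (1,0) g=1 f=11, (2,1) g=1 f=9, (2,2) g=2 f=9, (2,3) g=3 f=9, (2,4) g=4 f=9]

order=[(1,2) → (1,3) → (1,4)]; open=[(0,1) g=1 f=11, (0,2) g=2 f=11, (0,4) g=4 f=11, (1,0) g=1 f=11, (2,1) g=1 f=9, (2,2) g=2 f=9, (2,3) g=3 f=9, (2,4) g=4 f=9]; closed=[(1,1), (1,2), (1,3), (1,4)]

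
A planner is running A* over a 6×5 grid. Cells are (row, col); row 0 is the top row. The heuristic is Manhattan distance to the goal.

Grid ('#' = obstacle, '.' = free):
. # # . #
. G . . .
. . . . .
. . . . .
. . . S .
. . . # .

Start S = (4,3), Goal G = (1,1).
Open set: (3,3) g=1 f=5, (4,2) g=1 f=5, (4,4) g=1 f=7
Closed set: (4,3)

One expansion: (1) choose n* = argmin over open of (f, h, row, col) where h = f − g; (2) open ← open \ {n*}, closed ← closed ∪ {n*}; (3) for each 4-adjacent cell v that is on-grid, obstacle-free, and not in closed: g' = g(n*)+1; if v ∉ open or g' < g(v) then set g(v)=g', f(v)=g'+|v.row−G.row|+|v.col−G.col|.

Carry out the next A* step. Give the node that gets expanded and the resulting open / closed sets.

step 1: expand (3,3) (f=5, h=4) → closed; open now [(2,3) g=2 f=5, (3,2) g=2 f=5, (3,4) g=2 f=7, (4,2) g=1 f=5, (4,4) g=1 f=7]

expanded=(3,3); open=[(2,3) g=2 f=5, (3,2) g=2 f=5, (3,4) g=2 f=7, (4,2) g=1 f=5, (4,4) g=1 f=7]; closed=[(3,3), (4,3)]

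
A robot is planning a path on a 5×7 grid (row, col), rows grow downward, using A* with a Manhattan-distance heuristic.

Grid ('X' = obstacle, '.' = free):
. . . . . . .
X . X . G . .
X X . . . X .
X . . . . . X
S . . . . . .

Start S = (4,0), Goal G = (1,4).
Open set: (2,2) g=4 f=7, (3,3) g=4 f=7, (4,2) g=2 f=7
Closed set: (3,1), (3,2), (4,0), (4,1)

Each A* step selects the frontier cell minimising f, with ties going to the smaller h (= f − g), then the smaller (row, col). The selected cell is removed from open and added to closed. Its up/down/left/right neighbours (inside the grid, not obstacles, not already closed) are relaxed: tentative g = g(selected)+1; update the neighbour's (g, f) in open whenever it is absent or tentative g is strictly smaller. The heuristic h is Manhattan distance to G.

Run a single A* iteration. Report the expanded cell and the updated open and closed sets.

step 1: expand (2,2) (f=7, h=3) → closed; open now [(2,3) g=5 f=7, (3,3) g=4 f=7, (4,2) g=2 f=7]

expanded=(2,2); open=[(2,3) g=5 f=7, (3,3) g=4 f=7, (4,2) g=2 f=7]; closed=[(2,2), (3,1), (3,2), (4,0), (4,1)]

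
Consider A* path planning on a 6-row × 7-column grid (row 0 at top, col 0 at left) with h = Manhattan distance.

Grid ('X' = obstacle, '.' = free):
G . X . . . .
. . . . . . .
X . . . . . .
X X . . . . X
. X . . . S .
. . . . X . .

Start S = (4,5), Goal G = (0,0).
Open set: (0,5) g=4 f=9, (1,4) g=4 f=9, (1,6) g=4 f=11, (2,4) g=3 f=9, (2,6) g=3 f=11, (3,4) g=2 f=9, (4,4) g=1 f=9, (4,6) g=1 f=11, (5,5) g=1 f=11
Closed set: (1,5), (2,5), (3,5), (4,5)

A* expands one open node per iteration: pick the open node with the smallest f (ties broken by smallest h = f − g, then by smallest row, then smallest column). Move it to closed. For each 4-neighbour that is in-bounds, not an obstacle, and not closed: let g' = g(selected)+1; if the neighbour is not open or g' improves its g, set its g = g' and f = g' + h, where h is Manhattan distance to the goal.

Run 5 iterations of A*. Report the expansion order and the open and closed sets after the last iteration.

order=[(0,5) → (0,4) → (0,3) → (1,4) → (1,3)]; open=[(0,6) g=5 f=11, (1,2) g=6 f=9, (1,6) g=4 f=11, (2,3) g=6 f=11, (2,4) g=3 f=9, (2,6) g=3 f=11, (3,4) g=2 f=9, (4,4) g=1 f=9, (4,6) g=1 f=11, (5,5) g=1 f=11]; closed=[(0,3), (0,4), (0,5), (1,3), (1,4), (1,5), (2,5), (3,5), (4,5)]

step 1: expand (0,5) (f=9, h=5) → closed; open now [(0,4) g=5 f=9, (0,6) g=5 f=11, (1,4) g=4 f=9, (1,6) g=4 f=11, (2,4) g=3 f=9, (2,6) g=3 f=11, (3,4) g=2 f=9, (4,4) g=1 f=9, (4,6) g=1 f=11, (5,5) g=1 f=11]
step 2: expand (0,4) (f=9, h=4) → closed; open now [(0,3) g=6 f=9, (0,6) g=5 f=11, (1,4) g=4 f=9, (1,6) g=4 f=11, (2,4) g=3 f=9, (2,6) g=3 f=11, (3,4) g=2 f=9, (4,4) g=1 f=9, (4,6) g=1 f=11, (5,5) g=1 f=11]
step 3: expand (0,3) (f=9, h=3) → closed; open now [(0,6) g=5 f=11, (1,3) g=7 f=11, (1,4) g=4 f=9, (1,6) g=4 f=11, (2,4) g=3 f=9, (2,6) g=3 f=11, (3,4) g=2 f=9, (4,4) g=1 f=9, (4,6) g=1 f=11, (5,5) g=1 f=11]
step 4: expand (1,4) (f=9, h=5) → closed; open now [(0,6) g=5 f=11, (1,3) g=5 f=9, (1,6) g=4 f=11, (2,4) g=3 f=9, (2,6) g=3 f=11, (3,4) g=2 f=9, (4,4) g=1 f=9, (4,6) g=1 f=11, (5,5) g=1 f=11]
step 5: expand (1,3) (f=9, h=4) → closed; open now [(0,6) g=5 f=11, (1,2) g=6 f=9, (1,6) g=4 f=11, (2,3) g=6 f=11, (2,4) g=3 f=9, (2,6) g=3 f=11, (3,4) g=2 f=9, (4,4) g=1 f=9, (4,6) g=1 f=11, (5,5) g=1 f=11]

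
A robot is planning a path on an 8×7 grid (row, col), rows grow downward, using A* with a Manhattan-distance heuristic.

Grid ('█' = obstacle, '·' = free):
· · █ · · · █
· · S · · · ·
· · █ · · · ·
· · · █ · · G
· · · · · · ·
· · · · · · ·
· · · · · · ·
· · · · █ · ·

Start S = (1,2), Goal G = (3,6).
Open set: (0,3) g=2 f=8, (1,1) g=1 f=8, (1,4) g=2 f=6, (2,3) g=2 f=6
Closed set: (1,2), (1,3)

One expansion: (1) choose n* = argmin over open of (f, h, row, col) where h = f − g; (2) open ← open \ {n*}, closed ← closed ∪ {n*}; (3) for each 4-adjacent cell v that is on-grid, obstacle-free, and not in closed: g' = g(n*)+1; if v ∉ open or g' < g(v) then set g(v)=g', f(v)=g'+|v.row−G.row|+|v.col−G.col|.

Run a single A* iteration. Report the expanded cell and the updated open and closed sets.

step 1: expand (1,4) (f=6, h=4) → closed; open now [(0,3) g=2 f=8, (0,4) g=3 f=8, (1,1) g=1 f=8, (1,5) g=3 f=6, (2,3) g=2 f=6, (2,4) g=3 f=6]

expanded=(1,4); open=[(0,3) g=2 f=8, (0,4) g=3 f=8, (1,1) g=1 f=8, (1,5) g=3 f=6, (2,3) g=2 f=6, (2,4) g=3 f=6]; closed=[(1,2), (1,3), (1,4)]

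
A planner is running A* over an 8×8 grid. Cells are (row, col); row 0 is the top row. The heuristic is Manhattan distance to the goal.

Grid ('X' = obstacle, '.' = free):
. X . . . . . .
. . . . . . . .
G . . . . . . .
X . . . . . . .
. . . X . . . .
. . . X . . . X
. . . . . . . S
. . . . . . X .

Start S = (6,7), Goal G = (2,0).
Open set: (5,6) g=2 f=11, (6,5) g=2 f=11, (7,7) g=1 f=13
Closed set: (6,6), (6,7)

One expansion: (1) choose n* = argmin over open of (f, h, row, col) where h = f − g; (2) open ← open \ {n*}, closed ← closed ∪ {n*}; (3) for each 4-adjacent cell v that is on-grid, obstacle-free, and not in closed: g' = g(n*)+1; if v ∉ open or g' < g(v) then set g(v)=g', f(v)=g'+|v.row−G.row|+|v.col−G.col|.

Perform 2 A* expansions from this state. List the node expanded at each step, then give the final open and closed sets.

step 1: expand (5,6) (f=11, h=9) → closed; open now [(4,6) g=3 f=11, (5,5) g=3 f=11, (6,5) g=2 f=11, (7,7) g=1 f=13]
step 2: expand (4,6) (f=11, h=8) → closed; open now [(3,6) g=4 f=11, (4,5) g=4 f=11, (4,7) g=4 f=13, (5,5) g=3 f=11, (6,5) g=2 f=11, (7,7) g=1 f=13]

order=[(5,6) → (4,6)]; open=[(3,6) g=4 f=11, (4,5) g=4 f=11, (4,7) g=4 f=13, (5,5) g=3 f=11, (6,5) g=2 f=11, (7,7) g=1 f=13]; closed=[(4,6), (5,6), (6,6), (6,7)]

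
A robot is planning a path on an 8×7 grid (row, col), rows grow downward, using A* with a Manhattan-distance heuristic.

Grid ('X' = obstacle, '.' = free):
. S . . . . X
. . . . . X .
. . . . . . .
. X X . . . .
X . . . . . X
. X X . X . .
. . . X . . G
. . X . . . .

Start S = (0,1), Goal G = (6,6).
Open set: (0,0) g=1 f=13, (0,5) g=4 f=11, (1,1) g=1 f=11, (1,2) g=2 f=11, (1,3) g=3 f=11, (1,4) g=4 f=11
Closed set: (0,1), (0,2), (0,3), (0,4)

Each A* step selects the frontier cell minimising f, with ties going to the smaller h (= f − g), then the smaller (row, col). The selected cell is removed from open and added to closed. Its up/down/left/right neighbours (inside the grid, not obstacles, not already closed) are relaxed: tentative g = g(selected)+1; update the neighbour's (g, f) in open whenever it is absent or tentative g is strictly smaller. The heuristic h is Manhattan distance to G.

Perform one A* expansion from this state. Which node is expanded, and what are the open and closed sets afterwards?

step 1: expand (0,5) (f=11, h=7) → closed; open now [(0,0) g=1 f=13, (1,1) g=1 f=11, (1,2) g=2 f=11, (1,3) g=3 f=11, (1,4) g=4 f=11]

expanded=(0,5); open=[(0,0) g=1 f=13, (1,1) g=1 f=11, (1,2) g=2 f=11, (1,3) g=3 f=11, (1,4) g=4 f=11]; closed=[(0,1), (0,2), (0,3), (0,4), (0,5)]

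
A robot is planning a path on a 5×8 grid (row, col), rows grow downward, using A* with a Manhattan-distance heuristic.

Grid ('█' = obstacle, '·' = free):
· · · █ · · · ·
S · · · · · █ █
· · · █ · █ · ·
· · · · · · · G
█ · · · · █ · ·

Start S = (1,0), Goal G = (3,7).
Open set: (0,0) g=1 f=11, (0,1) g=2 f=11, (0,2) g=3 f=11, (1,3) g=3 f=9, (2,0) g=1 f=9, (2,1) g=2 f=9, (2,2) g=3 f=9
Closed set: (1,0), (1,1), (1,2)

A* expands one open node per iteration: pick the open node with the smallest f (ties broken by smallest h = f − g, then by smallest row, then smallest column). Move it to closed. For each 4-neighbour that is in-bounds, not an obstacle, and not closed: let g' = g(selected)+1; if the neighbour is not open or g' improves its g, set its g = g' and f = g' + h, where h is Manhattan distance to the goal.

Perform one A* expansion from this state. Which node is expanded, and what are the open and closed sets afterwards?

expanded=(1,3); open=[(0,0) g=1 f=11, (0,1) g=2 f=11, (0,2) g=3 f=11, (1,4) g=4 f=9, (2,0) g=1 f=9, (2,1) g=2 f=9, (2,2) g=3 f=9]; closed=[(1,0), (1,1), (1,2), (1,3)]

step 1: expand (1,3) (f=9, h=6) → closed; open now [(0,0) g=1 f=11, (0,1) g=2 f=11, (0,2) g=3 f=11, (1,4) g=4 f=9, (2,0) g=1 f=9, (2,1) g=2 f=9, (2,2) g=3 f=9]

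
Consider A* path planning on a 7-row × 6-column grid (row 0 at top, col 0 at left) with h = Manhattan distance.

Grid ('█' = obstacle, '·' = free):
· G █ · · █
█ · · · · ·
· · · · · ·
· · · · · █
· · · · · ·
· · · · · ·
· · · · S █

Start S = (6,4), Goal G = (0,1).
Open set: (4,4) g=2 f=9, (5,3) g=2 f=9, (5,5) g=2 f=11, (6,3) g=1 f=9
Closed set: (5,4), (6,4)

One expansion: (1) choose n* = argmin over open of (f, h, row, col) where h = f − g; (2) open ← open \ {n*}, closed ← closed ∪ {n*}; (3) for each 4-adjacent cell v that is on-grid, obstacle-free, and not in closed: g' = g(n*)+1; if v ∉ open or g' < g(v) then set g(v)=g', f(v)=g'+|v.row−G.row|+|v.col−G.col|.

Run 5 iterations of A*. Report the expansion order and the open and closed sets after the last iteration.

order=[(4,4) → (3,4) → (2,4) → (1,4) → (0,4)]; open=[(0,3) g=7 f=9, (1,3) g=6 f=9, (1,5) g=6 f=11, (2,3) g=5 f=9, (2,5) g=5 f=11, (3,3) g=4 f=9, (4,3) g=3 f=9, (4,5) g=3 f=11, (5,3) g=2 f=9, (5,5) g=2 f=11, (6,3) g=1 f=9]; closed=[(0,4), (1,4), (2,4), (3,4), (4,4), (5,4), (6,4)]

step 1: expand (4,4) (f=9, h=7) → closed; open now [(3,4) g=3 f=9, (4,3) g=3 f=9, (4,5) g=3 f=11, (5,3) g=2 f=9, (5,5) g=2 f=11, (6,3) g=1 f=9]
step 2: expand (3,4) (f=9, h=6) → closed; open now [(2,4) g=4 f=9, (3,3) g=4 f=9, (4,3) g=3 f=9, (4,5) g=3 f=11, (5,3) g=2 f=9, (5,5) g=2 f=11, (6,3) g=1 f=9]
step 3: expand (2,4) (f=9, h=5) → closed; open now [(1,4) g=5 f=9, (2,3) g=5 f=9, (2,5) g=5 f=11, (3,3) g=4 f=9, (4,3) g=3 f=9, (4,5) g=3 f=11, (5,3) g=2 f=9, (5,5) g=2 f=11, (6,3) g=1 f=9]
step 4: expand (1,4) (f=9, h=4) → closed; open now [(0,4) g=6 f=9, (1,3) g=6 f=9, (1,5) g=6 f=11, (2,3) g=5 f=9, (2,5) g=5 f=11, (3,3) g=4 f=9, (4,3) g=3 f=9, (4,5) g=3 f=11, (5,3) g=2 f=9, (5,5) g=2 f=11, (6,3) g=1 f=9]
step 5: expand (0,4) (f=9, h=3) → closed; open now [(0,3) g=7 f=9, (1,3) g=6 f=9, (1,5) g=6 f=11, (2,3) g=5 f=9, (2,5) g=5 f=11, (3,3) g=4 f=9, (4,3) g=3 f=9, (4,5) g=3 f=11, (5,3) g=2 f=9, (5,5) g=2 f=11, (6,3) g=1 f=9]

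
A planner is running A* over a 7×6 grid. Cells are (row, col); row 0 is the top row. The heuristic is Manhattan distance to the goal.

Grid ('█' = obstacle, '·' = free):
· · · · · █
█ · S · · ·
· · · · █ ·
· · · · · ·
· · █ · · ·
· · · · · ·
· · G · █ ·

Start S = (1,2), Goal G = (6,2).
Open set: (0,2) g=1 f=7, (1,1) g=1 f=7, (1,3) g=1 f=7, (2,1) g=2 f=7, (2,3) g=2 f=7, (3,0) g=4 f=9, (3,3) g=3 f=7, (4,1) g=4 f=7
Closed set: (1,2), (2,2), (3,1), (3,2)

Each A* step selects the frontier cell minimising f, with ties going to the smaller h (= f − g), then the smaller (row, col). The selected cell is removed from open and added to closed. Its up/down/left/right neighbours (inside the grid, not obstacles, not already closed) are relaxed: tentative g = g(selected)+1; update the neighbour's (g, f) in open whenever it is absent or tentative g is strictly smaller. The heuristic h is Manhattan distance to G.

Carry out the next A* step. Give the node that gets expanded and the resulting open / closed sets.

step 1: expand (4,1) (f=7, h=3) → closed; open now [(0,2) g=1 f=7, (1,1) g=1 f=7, (1,3) g=1 f=7, (2,1) g=2 f=7, (2,3) g=2 f=7, (3,0) g=4 f=9, (3,3) g=3 f=7, (4,0) g=5 f=9, (5,1) g=5 f=7]

expanded=(4,1); open=[(0,2) g=1 f=7, (1,1) g=1 f=7, (1,3) g=1 f=7, (2,1) g=2 f=7, (2,3) g=2 f=7, (3,0) g=4 f=9, (3,3) g=3 f=7, (4,0) g=5 f=9, (5,1) g=5 f=7]; closed=[(1,2), (2,2), (3,1), (3,2), (4,1)]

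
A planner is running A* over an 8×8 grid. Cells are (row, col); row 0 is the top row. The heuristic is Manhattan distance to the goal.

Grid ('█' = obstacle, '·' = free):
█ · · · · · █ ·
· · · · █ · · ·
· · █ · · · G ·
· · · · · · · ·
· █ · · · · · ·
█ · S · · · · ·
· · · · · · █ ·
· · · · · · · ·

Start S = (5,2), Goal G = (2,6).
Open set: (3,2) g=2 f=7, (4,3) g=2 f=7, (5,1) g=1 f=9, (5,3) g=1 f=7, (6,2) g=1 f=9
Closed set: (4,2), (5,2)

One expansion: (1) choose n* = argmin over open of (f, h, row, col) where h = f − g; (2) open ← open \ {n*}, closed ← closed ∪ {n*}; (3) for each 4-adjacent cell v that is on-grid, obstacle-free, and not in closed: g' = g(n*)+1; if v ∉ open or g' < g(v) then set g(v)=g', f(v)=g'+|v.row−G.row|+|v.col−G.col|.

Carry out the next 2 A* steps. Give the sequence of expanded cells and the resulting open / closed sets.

order=[(3,2) → (3,3)]; open=[(2,3) g=4 f=7, (3,1) g=3 f=9, (3,4) g=4 f=7, (4,3) g=2 f=7, (5,1) g=1 f=9, (5,3) g=1 f=7, (6,2) g=1 f=9]; closed=[(3,2), (3,3), (4,2), (5,2)]

step 1: expand (3,2) (f=7, h=5) → closed; open now [(3,1) g=3 f=9, (3,3) g=3 f=7, (4,3) g=2 f=7, (5,1) g=1 f=9, (5,3) g=1 f=7, (6,2) g=1 f=9]
step 2: expand (3,3) (f=7, h=4) → closed; open now [(2,3) g=4 f=7, (3,1) g=3 f=9, (3,4) g=4 f=7, (4,3) g=2 f=7, (5,1) g=1 f=9, (5,3) g=1 f=7, (6,2) g=1 f=9]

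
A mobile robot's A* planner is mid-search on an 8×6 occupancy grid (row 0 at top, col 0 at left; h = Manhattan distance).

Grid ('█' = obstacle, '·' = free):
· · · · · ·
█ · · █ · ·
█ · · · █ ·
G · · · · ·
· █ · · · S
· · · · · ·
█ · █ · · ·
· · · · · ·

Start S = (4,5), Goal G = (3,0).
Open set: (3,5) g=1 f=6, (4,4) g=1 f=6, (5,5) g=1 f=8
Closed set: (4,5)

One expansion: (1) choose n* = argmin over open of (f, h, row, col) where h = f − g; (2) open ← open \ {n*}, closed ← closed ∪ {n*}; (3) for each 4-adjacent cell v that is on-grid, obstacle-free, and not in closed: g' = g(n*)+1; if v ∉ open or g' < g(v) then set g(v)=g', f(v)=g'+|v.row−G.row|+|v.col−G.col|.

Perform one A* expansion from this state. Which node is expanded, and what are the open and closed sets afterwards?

step 1: expand (3,5) (f=6, h=5) → closed; open now [(2,5) g=2 f=8, (3,4) g=2 f=6, (4,4) g=1 f=6, (5,5) g=1 f=8]

expanded=(3,5); open=[(2,5) g=2 f=8, (3,4) g=2 f=6, (4,4) g=1 f=6, (5,5) g=1 f=8]; closed=[(3,5), (4,5)]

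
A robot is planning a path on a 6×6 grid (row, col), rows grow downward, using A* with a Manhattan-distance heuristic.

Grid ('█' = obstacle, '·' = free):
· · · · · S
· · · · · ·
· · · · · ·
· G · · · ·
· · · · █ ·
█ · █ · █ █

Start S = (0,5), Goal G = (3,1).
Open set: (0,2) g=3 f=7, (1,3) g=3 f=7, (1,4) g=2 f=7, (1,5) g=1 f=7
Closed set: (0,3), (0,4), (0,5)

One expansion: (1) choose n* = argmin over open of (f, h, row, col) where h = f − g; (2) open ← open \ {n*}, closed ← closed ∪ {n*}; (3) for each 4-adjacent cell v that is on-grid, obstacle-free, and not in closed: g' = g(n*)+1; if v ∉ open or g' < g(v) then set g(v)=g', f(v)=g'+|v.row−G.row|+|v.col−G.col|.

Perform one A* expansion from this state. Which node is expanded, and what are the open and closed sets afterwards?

expanded=(0,2); open=[(0,1) g=4 f=7, (1,2) g=4 f=7, (1,3) g=3 f=7, (1,4) g=2 f=7, (1,5) g=1 f=7]; closed=[(0,2), (0,3), (0,4), (0,5)]

step 1: expand (0,2) (f=7, h=4) → closed; open now [(0,1) g=4 f=7, (1,2) g=4 f=7, (1,3) g=3 f=7, (1,4) g=2 f=7, (1,5) g=1 f=7]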